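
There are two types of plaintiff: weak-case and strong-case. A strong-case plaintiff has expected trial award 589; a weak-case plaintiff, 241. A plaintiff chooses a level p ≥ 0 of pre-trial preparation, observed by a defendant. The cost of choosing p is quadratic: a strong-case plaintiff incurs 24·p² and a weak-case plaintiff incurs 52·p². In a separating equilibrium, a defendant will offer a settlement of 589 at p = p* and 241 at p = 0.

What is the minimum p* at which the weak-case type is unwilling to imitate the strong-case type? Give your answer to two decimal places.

The weak-case type at p = 0 receives 241; imitating at p* yields 589 − 52·p*².
Indifference: 241 = 589 − 52·p*², so p*² = (589 − 241) / 52 ≈ 6.6923.
p* = √6.6923 ≈ 2.59.

2.59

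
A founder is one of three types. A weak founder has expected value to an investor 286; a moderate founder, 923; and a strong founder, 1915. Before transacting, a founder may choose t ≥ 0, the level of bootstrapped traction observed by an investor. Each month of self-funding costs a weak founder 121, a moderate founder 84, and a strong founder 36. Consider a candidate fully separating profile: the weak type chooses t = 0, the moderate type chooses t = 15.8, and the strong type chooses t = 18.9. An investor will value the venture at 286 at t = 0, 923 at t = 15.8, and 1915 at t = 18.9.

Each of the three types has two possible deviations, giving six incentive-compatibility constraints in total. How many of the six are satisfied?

4

Weak (own payoff 286): to t=15.8 gives 923 − 121×15.8 = -988.8 → no gain ✓; to t=18.9 gives 1915 − 121×18.9 = -371.9 → no gain ✓.
Strong (own payoff 1915 − 36×18.9 = 1234.6): to t=0 gives 286 → no gain ✓; to t=15.8 gives 923 − 36×15.8 = 354.2 → no gain ✓.
Moderate (own payoff 923 − 84×15.8 = -404.2): to t=0 gives 286 → profitable ✗; to t=18.9 gives 1915 − 84×18.9 = 327.4 → profitable ✗.
4 of the 6 constraints hold; not an equilibrium.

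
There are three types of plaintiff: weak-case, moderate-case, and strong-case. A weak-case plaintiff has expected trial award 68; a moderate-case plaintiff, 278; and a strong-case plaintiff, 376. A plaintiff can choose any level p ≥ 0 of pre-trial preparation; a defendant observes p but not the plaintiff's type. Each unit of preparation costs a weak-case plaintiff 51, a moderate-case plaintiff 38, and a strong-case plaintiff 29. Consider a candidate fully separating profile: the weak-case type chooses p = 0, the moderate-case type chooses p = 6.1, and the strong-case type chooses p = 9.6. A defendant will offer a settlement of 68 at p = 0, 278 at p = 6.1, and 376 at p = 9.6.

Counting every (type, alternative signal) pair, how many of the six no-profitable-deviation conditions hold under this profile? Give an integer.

4

Strong-case (own payoff 376 − 29×9.6 = 97.6): to p=0 gives 68 → no gain ✓; to p=6.1 gives 278 − 29×6.1 = 101.1 → profitable ✗.
Weak-case (own payoff 68): to p=6.1 gives 278 − 51×6.1 = -33.1 → no gain ✓; to p=9.6 gives 376 − 51×9.6 = -113.6 → no gain ✓.
Moderate-case (own payoff 278 − 38×6.1 = 46.2): to p=0 gives 68 → profitable ✗; to p=9.6 gives 376 − 38×9.6 = 11.2 → no gain ✓.
4 of the 6 constraints hold; not an equilibrium.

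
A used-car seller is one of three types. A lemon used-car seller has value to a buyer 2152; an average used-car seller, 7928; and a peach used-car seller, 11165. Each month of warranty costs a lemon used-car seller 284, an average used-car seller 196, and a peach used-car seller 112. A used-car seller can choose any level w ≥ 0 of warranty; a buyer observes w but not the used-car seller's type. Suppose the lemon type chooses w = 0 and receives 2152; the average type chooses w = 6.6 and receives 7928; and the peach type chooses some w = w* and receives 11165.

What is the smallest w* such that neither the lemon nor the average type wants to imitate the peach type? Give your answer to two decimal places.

Lemon type (on-path payoff 2152) won't mimic when 2152 ≥ 11165 − 284·w*, i.e. w* ≥ 31.74.
Average type (on-path payoff 7928 − 196×6.6 = 6634.4) won't mimic when 6634.4 ≥ 11165 − 196·w*, i.e. w* ≥ 23.12.
Both must hold, so w* = max(31.74, 23.12) = 31.74. The lemon type's constraint binds.

31.74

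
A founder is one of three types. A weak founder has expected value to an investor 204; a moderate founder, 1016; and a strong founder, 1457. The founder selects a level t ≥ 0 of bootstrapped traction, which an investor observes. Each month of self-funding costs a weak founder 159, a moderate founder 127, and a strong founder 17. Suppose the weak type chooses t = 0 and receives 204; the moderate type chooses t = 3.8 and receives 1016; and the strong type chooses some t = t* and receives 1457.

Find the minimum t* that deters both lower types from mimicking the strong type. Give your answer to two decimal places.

7.88

Moderate type (on-path payoff 1016 − 127×3.8 = 533.4) won't mimic when 533.4 ≥ 1457 − 127·t*, i.e. t* ≥ 7.27.
Weak type (on-path payoff 204) won't mimic when 204 ≥ 1457 − 159·t*, i.e. t* ≥ 7.88.
Both must hold, so t* = max(7.88, 7.27) = 7.88. The weak type's constraint binds.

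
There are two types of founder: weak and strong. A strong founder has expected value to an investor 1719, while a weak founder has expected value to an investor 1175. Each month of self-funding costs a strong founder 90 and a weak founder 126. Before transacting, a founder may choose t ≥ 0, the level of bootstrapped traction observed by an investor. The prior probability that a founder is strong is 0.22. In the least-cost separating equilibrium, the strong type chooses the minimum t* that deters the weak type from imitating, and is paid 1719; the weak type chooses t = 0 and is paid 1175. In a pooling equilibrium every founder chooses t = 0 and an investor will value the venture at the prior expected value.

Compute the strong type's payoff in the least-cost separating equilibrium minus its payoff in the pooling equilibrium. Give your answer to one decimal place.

Least-cost separating signal: t* solves 1175 = 1719 − 126·t*, so t* = (1719 − 1175)/126 ≈ 4.3175.
Strong type's separating payoff: 1719 − 90 × t* = 1719 − 90 × (1719 − 1175)/126 = 1719 − 48960/126 ≈ 1330.429.
Pooling payoff: 0.22 × 1719 + 0.78 × 1175 = 1294.68.
Difference: 1330.429 − 1294.68 = 35.749, i.e. 35.7 to one decimal place.
The strong type prefers to separate.

35.7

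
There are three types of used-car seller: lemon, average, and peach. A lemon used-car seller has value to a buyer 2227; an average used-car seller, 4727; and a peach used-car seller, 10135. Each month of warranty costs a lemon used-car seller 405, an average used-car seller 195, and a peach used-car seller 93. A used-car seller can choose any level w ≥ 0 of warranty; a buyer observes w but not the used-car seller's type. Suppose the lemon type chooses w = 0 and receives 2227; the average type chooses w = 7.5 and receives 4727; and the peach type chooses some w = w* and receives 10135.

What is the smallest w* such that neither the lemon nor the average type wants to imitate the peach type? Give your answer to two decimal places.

35.23

Average type (on-path payoff 4727 − 195×7.5 = 3264.5) won't mimic when 3264.5 ≥ 10135 − 195·w*, i.e. w* ≥ 35.23.
Lemon type (on-path payoff 2227) won't mimic when 2227 ≥ 10135 − 405·w*, i.e. w* ≥ 19.53.
Both must hold, so w* = max(19.53, 35.23) = 35.23. The average type's constraint binds.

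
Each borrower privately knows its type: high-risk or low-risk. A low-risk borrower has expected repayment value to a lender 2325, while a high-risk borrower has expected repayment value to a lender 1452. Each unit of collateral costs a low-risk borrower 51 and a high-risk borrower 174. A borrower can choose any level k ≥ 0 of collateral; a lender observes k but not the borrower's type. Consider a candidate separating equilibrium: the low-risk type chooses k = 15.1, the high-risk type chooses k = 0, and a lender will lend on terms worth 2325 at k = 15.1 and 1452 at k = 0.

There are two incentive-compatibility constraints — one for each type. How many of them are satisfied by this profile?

High-risk type: stay at 0 → 1452; mimic → 2325 − 174 × 15.1 = -302.4. IC holds (1452 ≥ -302.4).
Low-risk type: signal → 2325 − 51 × 15.1 = 1554.9; deviate to 0 → 1452. IC holds (1554.9 ≥ 1452).
2 of 2 constraints hold, so this is a separating equilibrium.

2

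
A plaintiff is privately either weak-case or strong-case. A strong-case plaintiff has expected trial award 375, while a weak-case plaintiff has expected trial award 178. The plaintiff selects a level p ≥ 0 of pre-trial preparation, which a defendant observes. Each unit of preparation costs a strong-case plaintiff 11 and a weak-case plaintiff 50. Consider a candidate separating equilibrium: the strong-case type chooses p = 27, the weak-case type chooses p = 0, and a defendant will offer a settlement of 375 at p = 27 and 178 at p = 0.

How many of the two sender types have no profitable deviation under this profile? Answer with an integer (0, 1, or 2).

Weak-case type: stay at 0 → 178; mimic → 375 − 50 × 27 = -975. IC holds (178 ≥ -975).
Strong-case type: signal → 375 − 11 × 27 = 78; deviate to 0 → 178. IC fails (78 < 178).
1 of 2 constraints hold, so this profile is not an equilibrium.

1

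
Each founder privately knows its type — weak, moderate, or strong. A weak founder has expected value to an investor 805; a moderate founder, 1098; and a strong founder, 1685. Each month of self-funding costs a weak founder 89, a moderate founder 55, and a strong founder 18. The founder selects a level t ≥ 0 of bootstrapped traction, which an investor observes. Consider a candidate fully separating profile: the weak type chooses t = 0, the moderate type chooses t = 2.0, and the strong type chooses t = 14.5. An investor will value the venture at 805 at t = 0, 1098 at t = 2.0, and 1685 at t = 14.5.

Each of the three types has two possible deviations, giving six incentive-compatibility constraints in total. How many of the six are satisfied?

Weak (own payoff 805): to t=2.0 gives 1098 − 89×2.0 = 920 → profitable ✗; to t=14.5 gives 1685 − 89×14.5 = 394.5 → no gain ✓.
Strong (own payoff 1685 − 18×14.5 = 1424): to t=0 gives 805 → no gain ✓; to t=2.0 gives 1098 − 18×2.0 = 1062 → no gain ✓.
Moderate (own payoff 1098 − 55×2.0 = 988): to t=0 gives 805 → no gain ✓; to t=14.5 gives 1685 − 55×14.5 = 887.5 → no gain ✓.
5 of the 6 constraints hold; not an equilibrium.

5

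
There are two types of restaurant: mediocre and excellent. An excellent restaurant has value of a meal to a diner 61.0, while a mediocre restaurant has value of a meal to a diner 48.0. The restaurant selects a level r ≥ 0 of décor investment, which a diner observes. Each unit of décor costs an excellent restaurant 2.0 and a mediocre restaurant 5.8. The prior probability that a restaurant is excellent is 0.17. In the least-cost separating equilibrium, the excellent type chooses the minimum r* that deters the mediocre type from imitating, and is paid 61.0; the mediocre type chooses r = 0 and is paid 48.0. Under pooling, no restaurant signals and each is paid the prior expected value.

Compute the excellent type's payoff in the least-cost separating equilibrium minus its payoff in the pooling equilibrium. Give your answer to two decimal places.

6.31

Least-cost separating signal: r* solves 48.0 = 61.0 − 5.8·r*, so r* = (61.0 − 48.0)/5.8 ≈ 2.2414.
Excellent type's separating payoff: 61.0 − 2.0 × r* = 61.0 − 2.0 × (61.0 − 48.0)/5.8 = 61.0 − 26/5.8 ≈ 56.5172.
Pooling payoff: 0.17 × 61.0 + 0.83 × 48.0 = 50.21.
Difference: 56.5172 − 50.21 = 6.3072, i.e. 6.31 to two decimal places.
The excellent type prefers to separate.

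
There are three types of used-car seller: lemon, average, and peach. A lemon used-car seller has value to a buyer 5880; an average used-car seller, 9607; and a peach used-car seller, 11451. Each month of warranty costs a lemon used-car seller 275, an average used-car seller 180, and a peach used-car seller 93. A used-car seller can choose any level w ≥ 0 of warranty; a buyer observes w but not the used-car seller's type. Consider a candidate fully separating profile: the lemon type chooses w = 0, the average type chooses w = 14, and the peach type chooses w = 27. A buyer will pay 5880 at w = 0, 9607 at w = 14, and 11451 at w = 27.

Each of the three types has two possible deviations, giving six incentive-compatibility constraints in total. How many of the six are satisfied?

6

Lemon (own payoff 5880): to w=14 gives 9607 − 275×14 = 5757 → no gain ✓; to w=27 gives 11451 − 275×27 = 4026 → no gain ✓.
Peach (own payoff 11451 − 93×27 = 8940): to w=0 gives 5880 → no gain ✓; to w=14 gives 9607 − 93×14 = 8305 → no gain ✓.
Average (own payoff 9607 − 180×14 = 7087): to w=0 gives 5880 → no gain ✓; to w=27 gives 11451 − 180×27 = 6591 → no gain ✓.
6 of the 6 constraints hold; this profile is a separating equilibrium.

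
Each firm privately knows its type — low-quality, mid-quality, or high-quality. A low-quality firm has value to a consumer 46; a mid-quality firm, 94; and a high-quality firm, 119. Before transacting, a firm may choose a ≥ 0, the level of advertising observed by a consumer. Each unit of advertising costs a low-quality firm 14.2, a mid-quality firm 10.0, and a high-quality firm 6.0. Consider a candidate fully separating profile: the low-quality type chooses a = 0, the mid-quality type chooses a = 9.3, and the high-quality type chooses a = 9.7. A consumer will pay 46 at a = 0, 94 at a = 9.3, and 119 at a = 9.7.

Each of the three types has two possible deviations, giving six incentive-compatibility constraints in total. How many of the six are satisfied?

4

High-quality (own payoff 119 − 6.0×9.7 = 60.8): to a=0 gives 46 → no gain ✓; to a=9.3 gives 94 − 6.0×9.3 = 38.2 → no gain ✓.
Mid-quality (own payoff 94 − 10.0×9.3 = 1): to a=0 gives 46 → profitable ✗; to a=9.7 gives 119 − 10.0×9.7 = 22 → profitable ✗.
Low-quality (own payoff 46): to a=9.3 gives 94 − 14.2×9.3 = -38.06 → no gain ✓; to a=9.7 gives 119 − 14.2×9.7 = -18.74 → no gain ✓.
4 of the 6 constraints hold; not an equilibrium.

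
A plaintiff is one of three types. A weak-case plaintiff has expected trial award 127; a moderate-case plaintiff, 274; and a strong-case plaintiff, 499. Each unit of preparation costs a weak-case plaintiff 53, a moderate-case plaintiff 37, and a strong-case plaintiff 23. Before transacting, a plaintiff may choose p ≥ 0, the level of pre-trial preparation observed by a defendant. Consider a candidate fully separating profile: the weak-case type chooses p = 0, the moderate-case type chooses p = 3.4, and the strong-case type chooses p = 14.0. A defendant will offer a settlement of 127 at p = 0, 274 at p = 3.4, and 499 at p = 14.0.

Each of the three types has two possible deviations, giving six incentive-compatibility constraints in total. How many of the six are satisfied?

Weak-case (own payoff 127): to p=3.4 gives 274 − 53×3.4 = 93.8 → no gain ✓; to p=14.0 gives 499 − 53×14.0 = -243 → no gain ✓.
Moderate-case (own payoff 274 − 37×3.4 = 148.2): to p=0 gives 127 → no gain ✓; to p=14.0 gives 499 − 37×14.0 = -19 → no gain ✓.
Strong-case (own payoff 499 − 23×14.0 = 177): to p=0 gives 127 → no gain ✓; to p=3.4 gives 274 − 23×3.4 = 195.8 → profitable ✗.
5 of the 6 constraints hold; not an equilibrium.

5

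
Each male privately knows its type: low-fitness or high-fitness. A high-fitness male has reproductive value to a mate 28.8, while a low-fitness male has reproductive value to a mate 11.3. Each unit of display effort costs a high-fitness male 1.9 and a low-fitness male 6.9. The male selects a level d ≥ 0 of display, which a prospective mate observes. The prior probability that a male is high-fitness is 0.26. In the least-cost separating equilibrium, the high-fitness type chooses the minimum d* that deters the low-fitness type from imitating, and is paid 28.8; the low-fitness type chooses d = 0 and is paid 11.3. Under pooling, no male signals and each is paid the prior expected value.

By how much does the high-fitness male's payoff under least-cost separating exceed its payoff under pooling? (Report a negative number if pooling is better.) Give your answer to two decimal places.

8.13

Least-cost separating signal: d* solves 11.3 = 28.8 − 6.9·d*, so d* = (28.8 − 11.3)/6.9 ≈ 2.5362.
High-fitness type's separating payoff: 28.8 − 1.9 × d* = 28.8 − 1.9 × (28.8 − 11.3)/6.9 = 28.8 − 33.25/6.9 ≈ 23.9812.
Pooling payoff: 0.26 × 28.8 + 0.74 × 11.3 = 15.85.
Difference: 23.9812 − 15.85 = 8.1312, i.e. 8.13 to two decimal places.
The high-fitness type prefers to separate.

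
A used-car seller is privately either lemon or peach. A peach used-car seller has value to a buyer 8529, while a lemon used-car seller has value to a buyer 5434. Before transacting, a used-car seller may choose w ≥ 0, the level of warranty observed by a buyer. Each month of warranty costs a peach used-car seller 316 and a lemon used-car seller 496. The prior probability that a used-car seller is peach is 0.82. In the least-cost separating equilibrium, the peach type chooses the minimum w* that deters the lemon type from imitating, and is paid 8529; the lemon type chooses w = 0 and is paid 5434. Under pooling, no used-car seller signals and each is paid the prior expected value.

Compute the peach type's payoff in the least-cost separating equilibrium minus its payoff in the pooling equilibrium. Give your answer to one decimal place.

-1414.7

Least-cost separating signal: w* solves 5434 = 8529 − 496·w*, so w* = (8529 − 5434)/496 ≈ 6.2399.
Peach type's separating payoff: 8529 − 316 × w* = 8529 − 316 × (8529 − 5434)/496 = 8529 − 978020/496 ≈ 6557.185.
Pooling payoff: 0.82 × 8529 + 0.18 × 5434 = 7971.9.
Difference: 6557.185 − 7971.9 = -1414.715, i.e. -1414.7 to one decimal place.
The peach type would prefer the pooling outcome.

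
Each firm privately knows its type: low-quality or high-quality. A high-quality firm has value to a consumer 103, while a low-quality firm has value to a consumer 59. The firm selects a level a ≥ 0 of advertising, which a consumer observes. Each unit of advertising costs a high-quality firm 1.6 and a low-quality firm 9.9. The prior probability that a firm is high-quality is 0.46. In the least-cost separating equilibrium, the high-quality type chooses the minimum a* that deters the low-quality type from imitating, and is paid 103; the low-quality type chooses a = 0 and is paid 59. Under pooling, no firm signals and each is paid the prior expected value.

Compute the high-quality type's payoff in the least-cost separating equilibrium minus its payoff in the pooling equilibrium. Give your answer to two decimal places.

Least-cost separating signal: a* solves 59 = 103 − 9.9·a*, so a* = (103 − 59)/9.9 ≈ 4.4444.
High-quality type's separating payoff: 103 − 1.6 × a* = 103 − 1.6 × (103 − 59)/9.9 = 103 − 70.4/9.9 ≈ 95.8889.
Pooling payoff: 0.46 × 103 + 0.54 × 59 = 79.24.
Difference: 95.8889 − 79.24 = 16.6489, i.e. 16.65 to two decimal places.
The high-quality type prefers to separate.

16.65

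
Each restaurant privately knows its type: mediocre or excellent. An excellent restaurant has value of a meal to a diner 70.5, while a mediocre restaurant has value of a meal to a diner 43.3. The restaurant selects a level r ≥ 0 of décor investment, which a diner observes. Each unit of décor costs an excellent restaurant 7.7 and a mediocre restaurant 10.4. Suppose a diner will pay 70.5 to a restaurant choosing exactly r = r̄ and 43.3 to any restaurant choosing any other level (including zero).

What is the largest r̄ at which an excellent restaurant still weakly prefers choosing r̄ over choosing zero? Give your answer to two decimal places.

Choosing r̄ yields the excellent type 70.5 − 7.7·r̄; choosing zero yields 43.3.
The excellent type is indifferent at 70.5 − 7.7·r̄ = 43.3, i.e. r̄ = (70.5 − 43.3) / 7.7 ≈ 3.53.
For any r̄ above 3.53 the excellent type would rather pool at zero, so separation collapses.

3.53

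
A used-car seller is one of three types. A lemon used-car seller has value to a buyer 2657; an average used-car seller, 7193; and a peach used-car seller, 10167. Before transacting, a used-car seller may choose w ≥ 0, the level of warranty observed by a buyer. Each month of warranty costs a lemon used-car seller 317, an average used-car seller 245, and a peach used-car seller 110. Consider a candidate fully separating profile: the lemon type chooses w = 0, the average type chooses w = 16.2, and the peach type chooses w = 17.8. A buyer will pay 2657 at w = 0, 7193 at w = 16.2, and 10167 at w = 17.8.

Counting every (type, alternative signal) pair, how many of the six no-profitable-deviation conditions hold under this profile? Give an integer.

Peach (own payoff 10167 − 110×17.8 = 8209): to w=0 gives 2657 → no gain ✓; to w=16.2 gives 7193 − 110×16.2 = 5411 → no gain ✓.
Average (own payoff 7193 − 245×16.2 = 3224): to w=0 gives 2657 → no gain ✓; to w=17.8 gives 10167 − 245×17.8 = 5806 → profitable ✗.
Lemon (own payoff 2657): to w=16.2 gives 7193 − 317×16.2 = 2057.6 → no gain ✓; to w=17.8 gives 10167 − 317×17.8 = 4524.4 → profitable ✗.
4 of the 6 constraints hold; not an equilibrium.

4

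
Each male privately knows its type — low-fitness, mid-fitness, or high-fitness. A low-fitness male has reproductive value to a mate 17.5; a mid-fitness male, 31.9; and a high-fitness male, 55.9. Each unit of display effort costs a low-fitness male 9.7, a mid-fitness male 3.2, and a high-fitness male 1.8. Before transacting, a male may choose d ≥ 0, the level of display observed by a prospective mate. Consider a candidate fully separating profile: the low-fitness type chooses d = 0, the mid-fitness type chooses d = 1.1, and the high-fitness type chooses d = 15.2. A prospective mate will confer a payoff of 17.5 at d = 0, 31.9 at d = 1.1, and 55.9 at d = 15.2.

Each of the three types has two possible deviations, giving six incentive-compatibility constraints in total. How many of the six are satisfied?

4

Mid-fitness (own payoff 31.9 − 3.2×1.1 = 28.38): to d=0 gives 17.5 → no gain ✓; to d=15.2 gives 55.9 − 3.2×15.2 = 7.26 → no gain ✓.
High-fitness (own payoff 55.9 − 1.8×15.2 = 28.54): to d=0 gives 17.5 → no gain ✓; to d=1.1 gives 31.9 − 1.8×1.1 = 29.92 → profitable ✗.
Low-fitness (own payoff 17.5): to d=1.1 gives 31.9 − 9.7×1.1 = 21.23 → profitable ✗; to d=15.2 gives 55.9 − 9.7×15.2 = -91.54 → no gain ✓.
4 of the 6 constraints hold; not an equilibrium.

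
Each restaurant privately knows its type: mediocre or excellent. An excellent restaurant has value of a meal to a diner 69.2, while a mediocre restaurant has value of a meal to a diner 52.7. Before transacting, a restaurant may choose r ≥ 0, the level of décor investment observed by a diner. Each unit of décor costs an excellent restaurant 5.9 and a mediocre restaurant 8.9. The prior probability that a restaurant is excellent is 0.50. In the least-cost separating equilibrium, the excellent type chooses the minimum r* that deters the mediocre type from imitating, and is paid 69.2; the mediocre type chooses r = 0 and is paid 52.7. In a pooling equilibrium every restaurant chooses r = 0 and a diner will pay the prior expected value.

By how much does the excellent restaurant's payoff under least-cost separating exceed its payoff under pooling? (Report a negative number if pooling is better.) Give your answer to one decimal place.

Least-cost separating signal: r* solves 52.7 = 69.2 − 8.9·r*, so r* = (69.2 − 52.7)/8.9 ≈ 1.8539.
Excellent type's separating payoff: 69.2 − 5.9 × r* = 69.2 − 5.9 × (69.2 − 52.7)/8.9 = 69.2 − 97.35/8.9 ≈ 58.262.
Pooling payoff: 0.50 × 69.2 + 0.50 × 52.7 = 60.95.
Difference: 58.262 − 60.95 = -2.688, i.e. -2.7 to one decimal place.
The excellent type would prefer the pooling outcome.

-2.7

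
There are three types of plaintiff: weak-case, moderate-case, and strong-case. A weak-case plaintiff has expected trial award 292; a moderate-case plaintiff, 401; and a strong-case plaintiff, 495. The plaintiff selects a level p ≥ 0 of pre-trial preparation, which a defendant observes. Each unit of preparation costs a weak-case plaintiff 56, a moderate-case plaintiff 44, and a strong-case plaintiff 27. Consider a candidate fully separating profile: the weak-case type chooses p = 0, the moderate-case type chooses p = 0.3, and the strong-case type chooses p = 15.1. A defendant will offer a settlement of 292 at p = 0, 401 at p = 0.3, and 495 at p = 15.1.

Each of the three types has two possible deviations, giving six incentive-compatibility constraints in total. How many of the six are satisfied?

3

Strong-case (own payoff 495 − 27×15.1 = 87.3): to p=0 gives 292 → profitable ✗; to p=0.3 gives 401 − 27×0.3 = 392.9 → profitable ✗.
Weak-case (own payoff 292): to p=0.3 gives 401 − 56×0.3 = 384.2 → profitable ✗; to p=15.1 gives 495 − 56×15.1 = -350.6 → no gain ✓.
Moderate-case (own payoff 401 − 44×0.3 = 387.8): to p=0 gives 292 → no gain ✓; to p=15.1 gives 495 − 44×15.1 = -169.4 → no gain ✓.
3 of the 6 constraints hold; not an equilibrium.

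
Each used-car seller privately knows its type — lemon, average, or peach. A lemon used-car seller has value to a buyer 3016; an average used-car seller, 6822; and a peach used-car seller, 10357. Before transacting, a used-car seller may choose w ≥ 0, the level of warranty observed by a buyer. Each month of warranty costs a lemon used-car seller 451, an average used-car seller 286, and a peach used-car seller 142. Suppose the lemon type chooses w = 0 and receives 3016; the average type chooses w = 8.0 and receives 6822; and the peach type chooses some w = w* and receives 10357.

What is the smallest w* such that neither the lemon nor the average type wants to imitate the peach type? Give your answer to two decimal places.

Lemon type (on-path payoff 3016) won't mimic when 3016 ≥ 10357 − 451·w*, i.e. w* ≥ 16.28.
Average type (on-path payoff 6822 − 286×8.0 = 4534) won't mimic when 4534 ≥ 10357 − 286·w*, i.e. w* ≥ 20.36.
Both must hold, so w* = max(16.28, 20.36) = 20.36. The average type's constraint binds.

20.36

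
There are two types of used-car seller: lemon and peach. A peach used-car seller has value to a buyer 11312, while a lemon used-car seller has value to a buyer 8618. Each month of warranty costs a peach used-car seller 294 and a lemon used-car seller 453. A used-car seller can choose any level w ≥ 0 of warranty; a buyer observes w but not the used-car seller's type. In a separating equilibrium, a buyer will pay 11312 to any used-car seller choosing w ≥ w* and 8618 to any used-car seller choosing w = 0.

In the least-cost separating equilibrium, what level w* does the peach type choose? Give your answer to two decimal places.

5.95

A lemon used-car seller choosing w = 0 receives 8618.
Imitating at w* instead would pay 11312 at cost 453·w*, netting 11312 − 453·w*.
Indifference: 8618 = 11312 − 453·w*, so w* = (11312 − 8618) / 453 ≈ 5.95.
This is the lemon type's binding incentive-compatibility constraint; any w ≥ 5.95 sustains separation on that side.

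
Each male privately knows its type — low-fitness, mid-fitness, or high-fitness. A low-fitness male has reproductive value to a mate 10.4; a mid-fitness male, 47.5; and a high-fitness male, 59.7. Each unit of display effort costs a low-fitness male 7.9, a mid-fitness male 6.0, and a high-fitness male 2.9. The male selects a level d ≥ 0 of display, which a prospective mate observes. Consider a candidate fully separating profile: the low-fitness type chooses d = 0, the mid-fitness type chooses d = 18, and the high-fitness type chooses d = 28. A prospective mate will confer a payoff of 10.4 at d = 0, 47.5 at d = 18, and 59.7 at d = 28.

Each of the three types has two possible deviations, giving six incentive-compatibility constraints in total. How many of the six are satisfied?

3

High-fitness (own payoff 59.7 − 2.9×28 = -21.5): to d=0 gives 10.4 → profitable ✗; to d=18 gives 47.5 − 2.9×18 = -4.7 → profitable ✗.
Mid-fitness (own payoff 47.5 − 6.0×18 = -60.5): to d=0 gives 10.4 → profitable ✗; to d=28 gives 59.7 − 6.0×28 = -108.3 → no gain ✓.
Low-fitness (own payoff 10.4): to d=18 gives 47.5 − 7.9×18 = -94.7 → no gain ✓; to d=28 gives 59.7 − 7.9×28 = -161.5 → no gain ✓.
3 of the 6 constraints hold; not an equilibrium.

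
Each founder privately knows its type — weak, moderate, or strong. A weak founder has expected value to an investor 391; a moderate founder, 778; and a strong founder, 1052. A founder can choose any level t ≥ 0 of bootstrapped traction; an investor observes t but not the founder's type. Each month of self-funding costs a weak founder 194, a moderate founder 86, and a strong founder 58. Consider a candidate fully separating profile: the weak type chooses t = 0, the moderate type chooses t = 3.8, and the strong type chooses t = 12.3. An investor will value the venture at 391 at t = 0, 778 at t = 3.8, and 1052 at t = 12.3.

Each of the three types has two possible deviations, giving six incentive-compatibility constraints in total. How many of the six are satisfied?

4

Strong (own payoff 1052 − 58×12.3 = 338.6): to t=0 gives 391 → profitable ✗; to t=3.8 gives 778 − 58×3.8 = 557.6 → profitable ✗.
Weak (own payoff 391): to t=3.8 gives 778 − 194×3.8 = 40.8 → no gain ✓; to t=12.3 gives 1052 − 194×12.3 = -1334.2 → no gain ✓.
Moderate (own payoff 778 − 86×3.8 = 451.2): to t=0 gives 391 → no gain ✓; to t=12.3 gives 1052 − 86×12.3 = -5.8 → no gain ✓.
4 of the 6 constraints hold; not an equilibrium.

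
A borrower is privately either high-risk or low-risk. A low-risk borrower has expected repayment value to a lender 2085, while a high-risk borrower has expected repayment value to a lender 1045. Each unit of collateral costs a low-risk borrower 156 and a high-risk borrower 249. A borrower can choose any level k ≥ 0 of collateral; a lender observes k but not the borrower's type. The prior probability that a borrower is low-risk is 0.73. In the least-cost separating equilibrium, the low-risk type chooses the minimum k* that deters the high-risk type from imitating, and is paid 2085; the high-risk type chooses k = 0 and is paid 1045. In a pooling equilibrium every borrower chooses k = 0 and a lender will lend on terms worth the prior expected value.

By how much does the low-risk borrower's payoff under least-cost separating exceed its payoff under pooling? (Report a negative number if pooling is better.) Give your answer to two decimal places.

-370.77

Least-cost separating signal: k* solves 1045 = 2085 − 249·k*, so k* = (2085 − 1045)/249 ≈ 4.1767.
Low-risk type's separating payoff: 2085 − 156 × k* = 2085 − 156 × (2085 − 1045)/249 = 2085 − 162240/249 ≈ 1433.4337.
Pooling payoff: 0.73 × 2085 + 0.27 × 1045 = 1804.2.
Difference: 1433.4337 − 1804.2 = -370.7663, i.e. -370.77 to two decimal places.
The low-risk type would prefer the pooling outcome.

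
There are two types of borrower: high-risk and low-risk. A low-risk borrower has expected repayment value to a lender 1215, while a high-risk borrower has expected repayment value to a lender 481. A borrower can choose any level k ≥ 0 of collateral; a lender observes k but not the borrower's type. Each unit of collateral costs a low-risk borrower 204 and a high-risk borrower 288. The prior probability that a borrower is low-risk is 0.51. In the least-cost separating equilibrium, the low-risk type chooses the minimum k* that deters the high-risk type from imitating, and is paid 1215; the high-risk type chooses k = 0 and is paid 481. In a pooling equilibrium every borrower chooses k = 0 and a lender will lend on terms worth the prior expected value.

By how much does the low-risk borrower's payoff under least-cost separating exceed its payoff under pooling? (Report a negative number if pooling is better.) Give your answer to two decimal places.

Least-cost separating signal: k* solves 481 = 1215 − 288·k*, so k* = (1215 − 481)/288 ≈ 2.5486.
Low-risk type's separating payoff: 1215 − 204 × k* = 1215 − 204 × (1215 − 481)/288 = 1215 − 149736/288 ≈ 695.0833.
Pooling payoff: 0.51 × 1215 + 0.49 × 481 = 855.34.
Difference: 695.0833 − 855.34 = -160.2567, i.e. -160.26 to two decimal places.
The low-risk type would prefer the pooling outcome.

-160.26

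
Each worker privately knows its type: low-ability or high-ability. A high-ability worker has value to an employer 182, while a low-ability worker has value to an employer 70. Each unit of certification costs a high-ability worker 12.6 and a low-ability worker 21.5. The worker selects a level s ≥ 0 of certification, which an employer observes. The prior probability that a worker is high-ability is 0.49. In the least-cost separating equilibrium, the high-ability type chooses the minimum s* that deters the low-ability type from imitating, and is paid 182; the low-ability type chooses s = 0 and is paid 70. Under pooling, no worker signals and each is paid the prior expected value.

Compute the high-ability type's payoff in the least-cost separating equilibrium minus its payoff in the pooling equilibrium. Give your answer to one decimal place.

Least-cost separating signal: s* solves 70 = 182 − 21.5·s*, so s* = (182 − 70)/21.5 ≈ 5.2093.
High-ability type's separating payoff: 182 − 12.6 × s* = 182 − 12.6 × (182 − 70)/21.5 = 182 − 1411.2/21.5 ≈ 116.363.
Pooling payoff: 0.49 × 182 + 0.51 × 70 = 124.88.
Difference: 116.363 − 124.88 = -8.517, i.e. -8.5 to one decimal place.
The high-ability type would prefer the pooling outcome.

-8.5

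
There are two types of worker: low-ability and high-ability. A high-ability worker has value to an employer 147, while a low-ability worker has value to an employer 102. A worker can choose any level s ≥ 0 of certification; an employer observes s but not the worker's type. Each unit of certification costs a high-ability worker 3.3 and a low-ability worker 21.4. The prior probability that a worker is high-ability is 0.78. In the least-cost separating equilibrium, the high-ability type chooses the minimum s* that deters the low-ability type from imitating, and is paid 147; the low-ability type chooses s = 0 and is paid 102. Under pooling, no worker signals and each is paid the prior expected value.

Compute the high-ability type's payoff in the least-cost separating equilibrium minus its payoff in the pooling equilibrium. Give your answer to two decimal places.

Least-cost separating signal: s* solves 102 = 147 − 21.4·s*, so s* = (147 − 102)/21.4 ≈ 2.1028.
High-ability type's separating payoff: 147 − 3.3 × s* = 147 − 3.3 × (147 − 102)/21.4 = 147 − 148.5/21.4 ≈ 140.0607.
Pooling payoff: 0.78 × 147 + 0.22 × 102 = 137.1.
Difference: 140.0607 − 137.1 = 2.9607, i.e. 2.96 to two decimal places.
The high-ability type prefers to separate.

2.96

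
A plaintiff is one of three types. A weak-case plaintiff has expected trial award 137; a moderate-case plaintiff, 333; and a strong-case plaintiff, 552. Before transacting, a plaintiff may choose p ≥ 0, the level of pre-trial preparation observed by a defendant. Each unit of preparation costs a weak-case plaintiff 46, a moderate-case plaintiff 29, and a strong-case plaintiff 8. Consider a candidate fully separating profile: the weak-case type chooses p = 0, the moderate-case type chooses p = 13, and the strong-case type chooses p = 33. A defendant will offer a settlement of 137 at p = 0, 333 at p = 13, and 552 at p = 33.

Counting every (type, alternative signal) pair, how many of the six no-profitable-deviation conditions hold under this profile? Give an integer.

5

Weak-case (own payoff 137): to p=13 gives 333 − 46×13 = -265 → no gain ✓; to p=33 gives 552 − 46×33 = -966 → no gain ✓.
Moderate-case (own payoff 333 − 29×13 = -44): to p=0 gives 137 → profitable ✗; to p=33 gives 552 − 29×33 = -405 → no gain ✓.
Strong-case (own payoff 552 − 8×33 = 288): to p=0 gives 137 → no gain ✓; to p=13 gives 333 − 8×13 = 229 → no gain ✓.
5 of the 6 constraints hold; not an equilibrium.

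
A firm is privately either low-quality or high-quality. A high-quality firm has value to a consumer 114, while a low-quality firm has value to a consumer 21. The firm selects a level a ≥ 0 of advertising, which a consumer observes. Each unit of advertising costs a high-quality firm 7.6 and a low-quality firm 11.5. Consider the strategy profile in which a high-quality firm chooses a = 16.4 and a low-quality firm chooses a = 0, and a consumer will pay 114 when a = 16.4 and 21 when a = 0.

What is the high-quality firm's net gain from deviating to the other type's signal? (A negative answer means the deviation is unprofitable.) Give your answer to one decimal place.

Playing a = 16.4 the high-quality firm receives 114 − 7.6 × 16.4 = -10.64.
Deviating to a = 0 yields 21 instead.
Gain from deviating: 21 − (-10.64) = 31.64, i.e. 31.6 to one decimal place.
The gain is positive, so the high-quality type's incentive-compatibility constraint is violated — this profile is not a separating equilibrium.

31.6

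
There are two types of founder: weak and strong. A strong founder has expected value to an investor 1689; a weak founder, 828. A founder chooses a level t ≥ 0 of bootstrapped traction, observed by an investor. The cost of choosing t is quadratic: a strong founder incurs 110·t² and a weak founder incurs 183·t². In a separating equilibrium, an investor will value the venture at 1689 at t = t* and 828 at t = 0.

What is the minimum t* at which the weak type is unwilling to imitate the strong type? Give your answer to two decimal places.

2.17

The weak type at t = 0 receives 828; imitating at t* yields 1689 − 183·t*².
Indifference: 828 = 1689 − 183·t*², so t*² = (1689 − 828) / 183 ≈ 4.7049.
t* = √4.7049 ≈ 2.17.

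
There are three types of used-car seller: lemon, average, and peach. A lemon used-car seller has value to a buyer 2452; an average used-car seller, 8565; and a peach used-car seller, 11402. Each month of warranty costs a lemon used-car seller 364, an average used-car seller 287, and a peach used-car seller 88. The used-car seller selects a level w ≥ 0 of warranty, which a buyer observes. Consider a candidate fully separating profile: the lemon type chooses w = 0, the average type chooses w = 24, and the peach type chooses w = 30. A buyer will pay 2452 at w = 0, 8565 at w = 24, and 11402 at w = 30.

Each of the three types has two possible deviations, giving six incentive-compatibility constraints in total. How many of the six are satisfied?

4

Average (own payoff 8565 − 287×24 = 1677): to w=0 gives 2452 → profitable ✗; to w=30 gives 11402 − 287×30 = 2792 → profitable ✗.
Peach (own payoff 11402 − 88×30 = 8762): to w=0 gives 2452 → no gain ✓; to w=24 gives 8565 − 88×24 = 6453 → no gain ✓.
Lemon (own payoff 2452): to w=24 gives 8565 − 364×24 = -171 → no gain ✓; to w=30 gives 11402 − 364×30 = 482 → no gain ✓.
4 of the 6 constraints hold; not an equilibrium.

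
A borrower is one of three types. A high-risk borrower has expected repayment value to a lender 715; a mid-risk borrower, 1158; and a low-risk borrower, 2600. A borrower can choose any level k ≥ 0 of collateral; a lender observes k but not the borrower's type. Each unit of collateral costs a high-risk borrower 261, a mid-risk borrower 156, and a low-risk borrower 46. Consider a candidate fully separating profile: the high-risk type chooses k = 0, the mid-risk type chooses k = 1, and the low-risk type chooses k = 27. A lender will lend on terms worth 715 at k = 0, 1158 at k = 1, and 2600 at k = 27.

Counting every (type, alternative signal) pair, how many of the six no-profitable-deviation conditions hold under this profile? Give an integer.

High-risk (own payoff 715): to k=1 gives 1158 − 261×1 = 897 → profitable ✗; to k=27 gives 2600 − 261×27 = -4447 → no gain ✓.
Low-risk (own payoff 2600 − 46×27 = 1358): to k=0 gives 715 → no gain ✓; to k=1 gives 1158 − 46×1 = 1112 → no gain ✓.
Mid-risk (own payoff 1158 − 156×1 = 1002): to k=0 gives 715 → no gain ✓; to k=27 gives 2600 − 156×27 = -1612 → no gain ✓.
5 of the 6 constraints hold; not an equilibrium.

5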